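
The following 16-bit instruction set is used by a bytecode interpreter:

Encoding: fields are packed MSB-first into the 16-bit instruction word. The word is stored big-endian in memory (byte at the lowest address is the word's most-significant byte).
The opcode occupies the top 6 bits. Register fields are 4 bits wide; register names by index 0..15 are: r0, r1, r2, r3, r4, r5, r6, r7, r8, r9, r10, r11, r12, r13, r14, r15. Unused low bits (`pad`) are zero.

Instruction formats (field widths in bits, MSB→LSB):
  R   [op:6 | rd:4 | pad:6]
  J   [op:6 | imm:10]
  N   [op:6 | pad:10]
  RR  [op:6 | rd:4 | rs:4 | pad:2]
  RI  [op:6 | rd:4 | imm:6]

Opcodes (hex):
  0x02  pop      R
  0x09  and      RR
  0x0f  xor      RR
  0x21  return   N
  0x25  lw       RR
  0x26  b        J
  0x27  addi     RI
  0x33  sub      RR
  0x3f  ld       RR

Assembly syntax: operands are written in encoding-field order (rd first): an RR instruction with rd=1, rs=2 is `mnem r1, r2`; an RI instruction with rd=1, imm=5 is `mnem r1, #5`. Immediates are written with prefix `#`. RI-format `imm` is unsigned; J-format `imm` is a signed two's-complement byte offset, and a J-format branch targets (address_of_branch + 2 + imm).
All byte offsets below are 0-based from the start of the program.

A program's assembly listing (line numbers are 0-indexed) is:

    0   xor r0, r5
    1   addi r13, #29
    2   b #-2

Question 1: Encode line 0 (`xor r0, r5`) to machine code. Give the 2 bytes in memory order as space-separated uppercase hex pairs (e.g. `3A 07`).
line 0 (xor): pack op=0xf:6|rd=0:4|rs=5:4|pad=0:2 = 0x3c14; big→ 3c 14

3C 14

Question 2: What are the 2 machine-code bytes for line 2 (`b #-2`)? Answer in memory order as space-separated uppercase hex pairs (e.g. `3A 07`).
2. b fields op=0x26:6|imm=-2:10 → word 9bfeh → 9b fe

9B FE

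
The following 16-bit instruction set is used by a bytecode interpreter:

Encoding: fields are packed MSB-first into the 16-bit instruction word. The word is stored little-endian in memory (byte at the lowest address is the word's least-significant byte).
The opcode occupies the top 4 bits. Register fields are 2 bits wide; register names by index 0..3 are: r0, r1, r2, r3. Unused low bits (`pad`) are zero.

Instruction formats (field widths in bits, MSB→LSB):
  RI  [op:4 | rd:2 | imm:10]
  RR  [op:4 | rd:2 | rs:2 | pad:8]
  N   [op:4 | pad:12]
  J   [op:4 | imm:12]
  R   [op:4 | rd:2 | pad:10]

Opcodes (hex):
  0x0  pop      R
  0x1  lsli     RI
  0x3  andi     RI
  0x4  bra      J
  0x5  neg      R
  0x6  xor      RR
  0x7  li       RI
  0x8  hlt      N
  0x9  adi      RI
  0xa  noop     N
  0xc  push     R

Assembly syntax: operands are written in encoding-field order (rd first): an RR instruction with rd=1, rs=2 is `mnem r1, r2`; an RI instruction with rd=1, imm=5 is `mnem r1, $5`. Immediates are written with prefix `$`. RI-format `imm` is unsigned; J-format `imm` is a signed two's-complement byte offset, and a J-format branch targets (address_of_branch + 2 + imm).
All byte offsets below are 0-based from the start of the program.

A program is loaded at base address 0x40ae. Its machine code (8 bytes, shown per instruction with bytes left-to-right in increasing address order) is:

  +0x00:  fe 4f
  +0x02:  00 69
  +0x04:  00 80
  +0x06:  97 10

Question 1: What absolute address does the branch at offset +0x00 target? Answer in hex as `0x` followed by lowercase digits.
[00] fe 4f → 0x4ffe
  opcode bits[15:12]=0x4: bra/J
  imm@[11:0]=0xffe (s12→-2) ⇒ $-2
  target = base 0x40ae + off 0x00 + 2 + imm -2 = 0x40ae

0x40ae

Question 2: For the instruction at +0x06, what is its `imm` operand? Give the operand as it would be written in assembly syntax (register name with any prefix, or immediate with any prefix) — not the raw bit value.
$151

off 0x06: read 97 10 as little → 0x1097
  op=0x1097>>12=0x1 ⇒ lsli (RI)
  rd: (w>>10)&0x3=0x0 → r0
  imm: (w>>0)&0x3ff=0x97 → $151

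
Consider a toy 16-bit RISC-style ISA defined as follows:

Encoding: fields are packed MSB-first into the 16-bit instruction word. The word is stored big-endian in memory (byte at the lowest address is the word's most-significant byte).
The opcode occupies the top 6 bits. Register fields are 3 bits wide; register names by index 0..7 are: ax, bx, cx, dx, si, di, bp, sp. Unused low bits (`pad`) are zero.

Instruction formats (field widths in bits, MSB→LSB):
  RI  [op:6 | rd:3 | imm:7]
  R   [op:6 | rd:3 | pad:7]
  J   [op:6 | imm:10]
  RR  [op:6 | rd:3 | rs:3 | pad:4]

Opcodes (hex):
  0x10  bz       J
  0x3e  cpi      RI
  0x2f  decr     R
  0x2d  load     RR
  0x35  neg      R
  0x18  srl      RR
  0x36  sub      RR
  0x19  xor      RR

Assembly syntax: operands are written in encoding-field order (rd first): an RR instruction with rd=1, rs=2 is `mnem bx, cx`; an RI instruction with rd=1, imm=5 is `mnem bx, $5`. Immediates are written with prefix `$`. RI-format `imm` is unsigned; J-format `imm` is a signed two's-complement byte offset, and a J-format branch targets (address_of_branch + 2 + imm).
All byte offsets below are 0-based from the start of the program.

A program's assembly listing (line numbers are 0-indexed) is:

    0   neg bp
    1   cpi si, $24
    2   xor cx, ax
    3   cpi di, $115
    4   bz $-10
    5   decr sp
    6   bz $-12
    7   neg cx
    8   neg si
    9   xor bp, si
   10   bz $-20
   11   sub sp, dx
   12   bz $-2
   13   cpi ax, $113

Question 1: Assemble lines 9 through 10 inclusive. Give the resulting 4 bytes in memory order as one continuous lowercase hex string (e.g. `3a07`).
674043ec

L9: xor op=0x19:6|rd=6:3|rs=4:3|pad=0:4 ⇒ 0x6740 ⇒ big 67 40
L10: bz op=0x10:6|imm=-20:10 ⇒ 0x43ec ⇒ big 43 ec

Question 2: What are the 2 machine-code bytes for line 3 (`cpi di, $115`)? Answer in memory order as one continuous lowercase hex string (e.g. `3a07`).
faf3

L3: cpi op=0x3e:6|rd=5:3|imm=115:7 ⇒ 0xfaf3 ⇒ big fa f3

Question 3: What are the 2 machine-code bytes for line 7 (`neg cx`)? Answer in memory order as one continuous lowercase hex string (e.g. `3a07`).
d500

L7: neg op=0x35:6|rd=2:3|pad=0:7 ⇒ 0xd500 ⇒ big d5 00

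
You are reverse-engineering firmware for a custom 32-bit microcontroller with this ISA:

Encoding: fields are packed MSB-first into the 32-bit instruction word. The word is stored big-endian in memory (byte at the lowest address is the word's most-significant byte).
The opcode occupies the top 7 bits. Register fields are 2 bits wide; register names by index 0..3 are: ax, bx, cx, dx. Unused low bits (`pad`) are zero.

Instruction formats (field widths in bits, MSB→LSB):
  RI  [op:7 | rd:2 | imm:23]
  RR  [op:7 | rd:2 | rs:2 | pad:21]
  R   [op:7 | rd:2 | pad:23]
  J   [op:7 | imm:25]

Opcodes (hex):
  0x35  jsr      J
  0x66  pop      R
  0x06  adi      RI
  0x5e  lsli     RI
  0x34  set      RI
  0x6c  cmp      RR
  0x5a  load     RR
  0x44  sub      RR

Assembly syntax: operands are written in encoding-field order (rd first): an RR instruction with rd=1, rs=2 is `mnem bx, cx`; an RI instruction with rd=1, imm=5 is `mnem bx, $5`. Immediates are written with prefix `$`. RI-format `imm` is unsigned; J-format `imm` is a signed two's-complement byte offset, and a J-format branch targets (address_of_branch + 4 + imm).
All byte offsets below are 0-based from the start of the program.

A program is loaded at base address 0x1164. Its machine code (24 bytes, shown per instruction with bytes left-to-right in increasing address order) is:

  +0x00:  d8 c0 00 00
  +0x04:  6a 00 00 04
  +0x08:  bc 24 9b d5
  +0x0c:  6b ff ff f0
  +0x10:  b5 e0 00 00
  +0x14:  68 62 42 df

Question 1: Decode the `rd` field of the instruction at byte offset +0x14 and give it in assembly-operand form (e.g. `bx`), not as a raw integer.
ax

+0x14: 68 62 42 df ⇒ word 0x686242df (big)
  op=0x686242df>>25=0x34 ⇒ set (RI)
  rd@[24:23]=0x0 ⇒ ax
  imm@[22:0]=0x6242df ⇒ $6439647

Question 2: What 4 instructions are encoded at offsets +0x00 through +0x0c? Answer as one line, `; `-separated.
off 0x00: read d8 c0 00 00 as big → 0xd8c00000
  top 7b → 0x6c → cmp [RR]
  rd@[24:23]=0x1 ⇒ bx
  rs@[22:21]=0x2 ⇒ cx
off 0x04: read 6a 00 00 04 as big → 0x6a000004
  top 7b → 0x35 → jsr [J]
  imm@[24:0]=0x4 ⇒ $4
off 0x08: read bc 24 9b d5 as big → 0xbc249bd5
  top 7b → 0x5e → lsli [RI]
  rd@[24:23]=0x0 ⇒ ax
  imm@[22:0]=0x249bd5 ⇒ $2399189
off 0x0c: read 6b ff ff f0 as big → 0x6bfffff0
  top 7b → 0x35 → jsr [J]
  imm@[24:0]=0x1fffff0 (s25→-16) ⇒ $-16

cmp bx, cx; jsr $4; lsli ax, $2399189; jsr $-16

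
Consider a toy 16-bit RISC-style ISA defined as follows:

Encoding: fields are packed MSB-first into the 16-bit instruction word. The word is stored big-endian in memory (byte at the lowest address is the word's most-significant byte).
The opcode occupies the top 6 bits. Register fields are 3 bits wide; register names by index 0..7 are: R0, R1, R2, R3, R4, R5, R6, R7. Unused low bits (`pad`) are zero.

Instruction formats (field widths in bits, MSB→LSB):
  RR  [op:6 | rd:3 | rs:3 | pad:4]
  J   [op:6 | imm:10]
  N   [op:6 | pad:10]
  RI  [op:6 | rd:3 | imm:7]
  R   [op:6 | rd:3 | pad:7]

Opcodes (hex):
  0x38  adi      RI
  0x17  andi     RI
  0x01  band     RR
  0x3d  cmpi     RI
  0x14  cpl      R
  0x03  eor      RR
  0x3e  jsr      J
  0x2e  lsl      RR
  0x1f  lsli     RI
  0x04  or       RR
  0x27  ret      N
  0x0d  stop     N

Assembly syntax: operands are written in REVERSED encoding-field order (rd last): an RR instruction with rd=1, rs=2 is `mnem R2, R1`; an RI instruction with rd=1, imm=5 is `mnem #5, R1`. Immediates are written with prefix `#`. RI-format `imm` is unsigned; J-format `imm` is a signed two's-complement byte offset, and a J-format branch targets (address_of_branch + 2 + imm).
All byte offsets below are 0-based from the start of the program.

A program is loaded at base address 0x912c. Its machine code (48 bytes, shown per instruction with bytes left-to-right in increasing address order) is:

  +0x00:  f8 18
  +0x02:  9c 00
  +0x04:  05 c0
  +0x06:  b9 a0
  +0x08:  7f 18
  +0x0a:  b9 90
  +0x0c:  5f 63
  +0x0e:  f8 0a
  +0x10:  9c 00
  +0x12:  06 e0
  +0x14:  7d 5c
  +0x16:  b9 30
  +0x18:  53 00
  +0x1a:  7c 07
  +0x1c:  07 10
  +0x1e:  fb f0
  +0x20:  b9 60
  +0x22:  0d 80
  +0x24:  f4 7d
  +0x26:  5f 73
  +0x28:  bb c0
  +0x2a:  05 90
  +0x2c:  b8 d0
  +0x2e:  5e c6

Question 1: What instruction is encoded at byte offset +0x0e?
jsr #10

@+0e  big-endian(f8 0a) = 0xf80a
  top 6b → 0x3e → jsr [J]
  imm@[9:0]=0xa ⇒ #10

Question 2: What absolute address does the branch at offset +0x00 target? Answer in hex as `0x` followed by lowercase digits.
off 0x00: read f8 18 as big → 0xf818
  opcode bits[15:10]=0x3e: jsr/J
  [9:0] imm=24 = #24
  target = base 0x912c + off 0x00 + 2 + imm 24 = 0x9146

0x9146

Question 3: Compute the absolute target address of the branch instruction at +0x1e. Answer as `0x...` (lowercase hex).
0x913c

[1e] fb f0 → 0xfbf0
  op=0xfbf0>>10=0x3e ⇒ jsr (J)
  imm: (w>>0)&0x3ff=0x3f0 (s10→-16) → #-16
  target = base 0x912c + off 0x1e + 2 + imm -16 = 0x913c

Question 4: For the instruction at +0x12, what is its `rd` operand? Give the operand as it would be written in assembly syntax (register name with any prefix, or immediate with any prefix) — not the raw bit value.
R5

+0x12: 06 e0 ⇒ word 0x06e0 (big)
  opcode bits[15:10]=0x1: band/RR
  [9:7] rd=5 = R5
  [6:4] rs=6 = R6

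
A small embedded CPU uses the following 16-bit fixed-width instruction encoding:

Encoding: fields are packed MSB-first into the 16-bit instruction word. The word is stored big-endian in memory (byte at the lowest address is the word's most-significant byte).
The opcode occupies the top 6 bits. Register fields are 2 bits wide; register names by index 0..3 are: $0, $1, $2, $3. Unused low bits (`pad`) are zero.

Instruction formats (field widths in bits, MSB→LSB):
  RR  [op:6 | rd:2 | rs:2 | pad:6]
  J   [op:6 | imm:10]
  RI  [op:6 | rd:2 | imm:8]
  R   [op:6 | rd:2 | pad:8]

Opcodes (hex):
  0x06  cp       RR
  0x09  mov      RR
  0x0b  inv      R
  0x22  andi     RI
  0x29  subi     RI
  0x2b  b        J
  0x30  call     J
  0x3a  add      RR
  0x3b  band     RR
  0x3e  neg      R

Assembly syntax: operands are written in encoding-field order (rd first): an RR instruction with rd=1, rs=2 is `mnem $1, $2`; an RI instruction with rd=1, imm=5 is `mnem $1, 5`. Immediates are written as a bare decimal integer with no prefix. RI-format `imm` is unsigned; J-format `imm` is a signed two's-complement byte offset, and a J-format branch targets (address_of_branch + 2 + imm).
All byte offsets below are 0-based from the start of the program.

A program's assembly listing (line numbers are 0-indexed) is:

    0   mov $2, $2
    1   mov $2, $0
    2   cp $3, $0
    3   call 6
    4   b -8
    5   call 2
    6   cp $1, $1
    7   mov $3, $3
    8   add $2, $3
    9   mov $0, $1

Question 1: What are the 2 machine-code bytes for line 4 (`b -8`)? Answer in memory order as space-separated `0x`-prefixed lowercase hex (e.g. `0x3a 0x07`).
4. b fields op=0x2b:6|imm=-8:10 → word aff8h → af f8

0xaf 0xf8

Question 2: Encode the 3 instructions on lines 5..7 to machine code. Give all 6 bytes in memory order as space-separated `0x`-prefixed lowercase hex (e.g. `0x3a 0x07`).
L5: call op=0x30:6|imm=2:10 ⇒ 0xc002 ⇒ big c0 02
L6: cp op=0x6:6|rd=1:2|rs=1:2|pad=0:6 ⇒ 0x1940 ⇒ big 19 40
L7: mov op=0x9:6|rd=3:2|rs=3:2|pad=0:6 ⇒ 0x27c0 ⇒ big 27 c0

0xc0 0x02 0x19 0x40 0x27 0xc0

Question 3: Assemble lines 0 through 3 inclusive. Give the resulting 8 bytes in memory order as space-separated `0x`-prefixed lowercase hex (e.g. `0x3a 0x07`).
0x26 0x80 0x26 0x00 0x1b 0x00 0xc0 0x06

0. mov fields op=0x9:6|rd=2:2|rs=2:2|pad=0:6 → word 2680h → 26 80
1. mov fields op=0x9:6|rd=2:2|rs=0:2|pad=0:6 → word 2600h → 26 00
2. cp fields op=0x6:6|rd=3:2|rs=0:2|pad=0:6 → word 1b00h → 1b 00
3. call fields op=0x30:6|imm=6:10 → word c006h → c0 06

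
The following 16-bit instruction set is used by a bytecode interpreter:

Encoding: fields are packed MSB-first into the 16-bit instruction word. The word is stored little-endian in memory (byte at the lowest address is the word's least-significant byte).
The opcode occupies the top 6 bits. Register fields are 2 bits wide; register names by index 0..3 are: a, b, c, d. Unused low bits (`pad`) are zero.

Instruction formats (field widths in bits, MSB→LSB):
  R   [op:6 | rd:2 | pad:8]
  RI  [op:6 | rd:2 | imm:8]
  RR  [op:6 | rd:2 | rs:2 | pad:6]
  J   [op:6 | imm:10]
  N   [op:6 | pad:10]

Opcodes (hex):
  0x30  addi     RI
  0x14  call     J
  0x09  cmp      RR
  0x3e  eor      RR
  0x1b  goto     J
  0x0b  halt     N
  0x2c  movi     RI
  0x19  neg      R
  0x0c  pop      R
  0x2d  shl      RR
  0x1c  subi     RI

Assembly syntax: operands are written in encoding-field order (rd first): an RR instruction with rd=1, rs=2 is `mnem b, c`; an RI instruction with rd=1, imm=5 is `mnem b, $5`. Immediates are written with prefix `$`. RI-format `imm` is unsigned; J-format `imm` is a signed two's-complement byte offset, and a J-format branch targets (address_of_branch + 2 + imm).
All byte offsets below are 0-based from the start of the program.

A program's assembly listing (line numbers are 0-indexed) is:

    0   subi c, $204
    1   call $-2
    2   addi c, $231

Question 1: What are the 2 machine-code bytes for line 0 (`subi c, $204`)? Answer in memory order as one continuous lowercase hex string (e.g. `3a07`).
cc72

0. subi fields op=0x1c:6|rd=2:2|imm=204:8 → word 72cch → cc 72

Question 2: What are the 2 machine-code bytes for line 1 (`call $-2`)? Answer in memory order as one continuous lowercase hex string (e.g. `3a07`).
fe53

line 1 (call): pack op=0x14:6|imm=-2:10 = 0x53fe; little→ fe 53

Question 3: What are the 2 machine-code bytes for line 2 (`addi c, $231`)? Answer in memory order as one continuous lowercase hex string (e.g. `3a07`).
line 2 (addi): pack op=0x30:6|rd=2:2|imm=231:8 = 0xc2e7; little→ e7 c2

e7c2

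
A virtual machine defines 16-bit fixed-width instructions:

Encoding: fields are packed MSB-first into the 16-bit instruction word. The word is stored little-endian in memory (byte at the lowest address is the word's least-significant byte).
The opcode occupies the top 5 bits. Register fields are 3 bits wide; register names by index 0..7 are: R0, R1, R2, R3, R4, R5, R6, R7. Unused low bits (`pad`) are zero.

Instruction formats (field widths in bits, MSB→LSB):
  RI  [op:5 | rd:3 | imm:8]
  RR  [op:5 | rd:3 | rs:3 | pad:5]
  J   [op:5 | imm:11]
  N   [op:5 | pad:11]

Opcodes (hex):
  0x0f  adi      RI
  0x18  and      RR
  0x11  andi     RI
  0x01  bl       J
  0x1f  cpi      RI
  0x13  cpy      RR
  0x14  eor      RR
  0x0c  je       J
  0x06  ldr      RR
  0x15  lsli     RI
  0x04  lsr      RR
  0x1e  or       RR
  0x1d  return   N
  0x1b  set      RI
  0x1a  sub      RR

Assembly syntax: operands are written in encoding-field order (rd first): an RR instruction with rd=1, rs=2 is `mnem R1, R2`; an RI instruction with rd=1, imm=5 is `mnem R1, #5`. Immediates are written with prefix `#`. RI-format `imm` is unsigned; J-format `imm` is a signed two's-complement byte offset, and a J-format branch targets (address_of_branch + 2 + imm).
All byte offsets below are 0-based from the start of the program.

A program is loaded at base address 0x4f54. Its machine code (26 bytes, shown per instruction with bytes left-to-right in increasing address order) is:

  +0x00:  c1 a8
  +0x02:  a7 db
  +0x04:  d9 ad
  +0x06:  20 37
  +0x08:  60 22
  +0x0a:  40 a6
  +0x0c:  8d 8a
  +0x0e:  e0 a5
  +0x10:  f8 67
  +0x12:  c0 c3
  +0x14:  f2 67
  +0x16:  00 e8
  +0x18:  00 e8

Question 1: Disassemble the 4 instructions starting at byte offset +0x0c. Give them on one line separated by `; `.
andi R2, #141; eor R5, R7; je #-8; and R3, R6

+0x0c: 8d 8a ⇒ word 0x8a8d (little)
  top 5b → 0x11 → andi [RI]
  rd: (w>>8)&0x7=0x2 → R2
  imm: (w>>0)&0xff=0x8d → #141
+0x0e: e0 a5 ⇒ word 0xa5e0 (little)
  top 5b → 0x14 → eor [RR]
  rd: (w>>8)&0x7=0x5 → R5
  rs: (w>>5)&0x7=0x7 → R7
+0x10: f8 67 ⇒ word 0x67f8 (little)
  top 5b → 0xc → je [J]
  imm: (w>>0)&0x7ff=0x7f8 (s11→-8) → #-8
+0x12: c0 c3 ⇒ word 0xc3c0 (little)
  top 5b → 0x18 → and [RR]
  rd: (w>>8)&0x7=0x3 → R3
  rs: (w>>5)&0x7=0x6 → R6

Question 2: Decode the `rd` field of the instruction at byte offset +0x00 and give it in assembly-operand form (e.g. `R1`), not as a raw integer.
off 0x00: read c1 a8 as little → 0xa8c1
  opcode bits[15:11]=0x15: lsli/RI
  rd: (w>>8)&0x7=0x0 → R0
  imm: (w>>0)&0xff=0xc1 → #193

R0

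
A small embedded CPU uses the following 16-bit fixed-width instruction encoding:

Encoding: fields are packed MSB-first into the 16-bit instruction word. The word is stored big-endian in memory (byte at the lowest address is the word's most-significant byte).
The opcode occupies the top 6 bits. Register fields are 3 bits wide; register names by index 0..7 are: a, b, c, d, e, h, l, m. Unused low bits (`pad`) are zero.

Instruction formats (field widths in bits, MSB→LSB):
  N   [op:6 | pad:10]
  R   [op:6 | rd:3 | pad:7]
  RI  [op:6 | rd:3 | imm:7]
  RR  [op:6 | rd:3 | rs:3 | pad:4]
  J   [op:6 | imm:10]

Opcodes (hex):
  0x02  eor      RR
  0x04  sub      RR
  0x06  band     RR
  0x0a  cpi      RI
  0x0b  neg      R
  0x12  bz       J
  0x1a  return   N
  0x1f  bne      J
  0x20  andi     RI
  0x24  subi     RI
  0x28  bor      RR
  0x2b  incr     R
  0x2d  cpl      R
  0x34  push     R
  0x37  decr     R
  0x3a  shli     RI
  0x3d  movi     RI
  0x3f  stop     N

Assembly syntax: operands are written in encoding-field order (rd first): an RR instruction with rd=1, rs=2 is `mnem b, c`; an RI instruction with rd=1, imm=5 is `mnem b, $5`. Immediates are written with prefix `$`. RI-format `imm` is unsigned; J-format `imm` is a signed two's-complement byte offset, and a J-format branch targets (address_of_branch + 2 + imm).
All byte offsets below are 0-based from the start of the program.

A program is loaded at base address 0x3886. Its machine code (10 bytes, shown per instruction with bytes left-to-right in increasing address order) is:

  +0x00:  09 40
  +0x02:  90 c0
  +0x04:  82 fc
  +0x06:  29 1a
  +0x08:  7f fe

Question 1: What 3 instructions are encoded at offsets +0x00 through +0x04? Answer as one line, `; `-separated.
@+00  big-endian(09 40) = 0x0940
  top 6b → 0x2 → eor [RR]
  rd@[9:7]=0x2 ⇒ c
  rs@[6:4]=0x4 ⇒ e
@+02  big-endian(90 c0) = 0x90c0
  top 6b → 0x24 → subi [RI]
  rd@[9:7]=0x1 ⇒ b
  imm@[6:0]=0x40 ⇒ $64
@+04  big-endian(82 fc) = 0x82fc
  top 6b → 0x20 → andi [RI]
  rd@[9:7]=0x5 ⇒ h
  imm@[6:0]=0x7c ⇒ $124

eor c, e; subi b, $64; andi h, $124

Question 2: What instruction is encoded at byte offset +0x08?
off 0x08: read 7f fe as big → 0x7ffe
  opcode bits[15:10]=0x1f: bne/J
  imm@[9:0]=0x3fe (s10→-2) ⇒ $-2

bne $-2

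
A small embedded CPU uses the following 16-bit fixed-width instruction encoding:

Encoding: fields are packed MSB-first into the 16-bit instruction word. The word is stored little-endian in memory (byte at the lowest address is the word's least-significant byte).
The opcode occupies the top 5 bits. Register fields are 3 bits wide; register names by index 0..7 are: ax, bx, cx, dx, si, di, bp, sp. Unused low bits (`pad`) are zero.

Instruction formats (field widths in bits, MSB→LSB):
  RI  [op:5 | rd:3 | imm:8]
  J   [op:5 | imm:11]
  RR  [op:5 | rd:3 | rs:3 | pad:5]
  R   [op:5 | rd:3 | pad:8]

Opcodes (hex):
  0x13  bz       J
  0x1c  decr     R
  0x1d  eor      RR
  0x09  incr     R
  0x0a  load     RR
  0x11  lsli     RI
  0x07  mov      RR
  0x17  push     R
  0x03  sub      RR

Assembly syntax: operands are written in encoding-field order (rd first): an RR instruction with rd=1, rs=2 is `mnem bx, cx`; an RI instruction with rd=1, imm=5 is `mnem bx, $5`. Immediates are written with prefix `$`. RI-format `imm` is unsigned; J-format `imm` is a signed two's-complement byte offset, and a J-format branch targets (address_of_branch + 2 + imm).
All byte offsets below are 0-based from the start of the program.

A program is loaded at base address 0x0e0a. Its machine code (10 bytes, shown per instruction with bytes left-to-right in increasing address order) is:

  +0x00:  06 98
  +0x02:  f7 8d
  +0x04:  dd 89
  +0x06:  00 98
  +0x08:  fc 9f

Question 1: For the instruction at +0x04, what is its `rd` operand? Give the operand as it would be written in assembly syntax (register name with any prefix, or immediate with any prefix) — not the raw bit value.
bx

+0x04: dd 89 ⇒ word 0x89dd (little)
  opcode bits[15:11]=0x11: lsli/RI
  rd@[10:8]=0x1 ⇒ bx
  imm@[7:0]=0xdd ⇒ $221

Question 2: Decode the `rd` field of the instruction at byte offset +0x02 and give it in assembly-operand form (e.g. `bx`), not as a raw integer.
di

+0x02: f7 8d ⇒ word 0x8df7 (little)
  opcode bits[15:11]=0x11: lsli/RI
  rd: (w>>8)&0x7=0x5 → di
  imm: (w>>0)&0xff=0xf7 → $247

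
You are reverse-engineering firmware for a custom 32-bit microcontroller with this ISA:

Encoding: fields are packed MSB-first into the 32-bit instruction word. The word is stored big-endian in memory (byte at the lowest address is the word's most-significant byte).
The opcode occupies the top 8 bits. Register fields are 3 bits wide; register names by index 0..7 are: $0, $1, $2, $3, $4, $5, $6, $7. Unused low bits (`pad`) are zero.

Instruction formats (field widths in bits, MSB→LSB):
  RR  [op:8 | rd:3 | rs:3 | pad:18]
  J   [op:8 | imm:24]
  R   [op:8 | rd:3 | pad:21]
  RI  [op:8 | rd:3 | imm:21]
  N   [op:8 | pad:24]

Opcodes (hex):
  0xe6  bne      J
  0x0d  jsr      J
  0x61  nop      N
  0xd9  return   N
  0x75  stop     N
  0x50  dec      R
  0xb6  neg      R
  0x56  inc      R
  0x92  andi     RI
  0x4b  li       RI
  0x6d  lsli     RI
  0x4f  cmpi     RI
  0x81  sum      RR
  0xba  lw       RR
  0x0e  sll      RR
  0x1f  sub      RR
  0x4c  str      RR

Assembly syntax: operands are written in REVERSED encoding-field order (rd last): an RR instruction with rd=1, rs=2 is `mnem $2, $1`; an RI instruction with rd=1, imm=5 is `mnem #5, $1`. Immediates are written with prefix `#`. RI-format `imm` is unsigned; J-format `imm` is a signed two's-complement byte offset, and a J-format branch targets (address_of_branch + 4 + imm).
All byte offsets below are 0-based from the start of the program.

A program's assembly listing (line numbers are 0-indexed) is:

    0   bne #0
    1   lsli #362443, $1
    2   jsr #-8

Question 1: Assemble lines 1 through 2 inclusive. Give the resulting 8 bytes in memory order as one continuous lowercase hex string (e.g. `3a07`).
1. lsli fields op=0x6d:8|rd=1:3|imm=362443:21 → word 6d2587cbh → 6d 25 87 cb
2. jsr fields op=0xd:8|imm=-8:24 → word 0dfffff8h → 0d ff ff f8

6d2587cb0dfffff8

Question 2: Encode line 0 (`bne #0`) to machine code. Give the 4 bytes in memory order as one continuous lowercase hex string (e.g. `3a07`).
e6000000

L0: bne op=0xe6:8|imm=0:24 ⇒ 0xe6000000 ⇒ big e6 00 00 00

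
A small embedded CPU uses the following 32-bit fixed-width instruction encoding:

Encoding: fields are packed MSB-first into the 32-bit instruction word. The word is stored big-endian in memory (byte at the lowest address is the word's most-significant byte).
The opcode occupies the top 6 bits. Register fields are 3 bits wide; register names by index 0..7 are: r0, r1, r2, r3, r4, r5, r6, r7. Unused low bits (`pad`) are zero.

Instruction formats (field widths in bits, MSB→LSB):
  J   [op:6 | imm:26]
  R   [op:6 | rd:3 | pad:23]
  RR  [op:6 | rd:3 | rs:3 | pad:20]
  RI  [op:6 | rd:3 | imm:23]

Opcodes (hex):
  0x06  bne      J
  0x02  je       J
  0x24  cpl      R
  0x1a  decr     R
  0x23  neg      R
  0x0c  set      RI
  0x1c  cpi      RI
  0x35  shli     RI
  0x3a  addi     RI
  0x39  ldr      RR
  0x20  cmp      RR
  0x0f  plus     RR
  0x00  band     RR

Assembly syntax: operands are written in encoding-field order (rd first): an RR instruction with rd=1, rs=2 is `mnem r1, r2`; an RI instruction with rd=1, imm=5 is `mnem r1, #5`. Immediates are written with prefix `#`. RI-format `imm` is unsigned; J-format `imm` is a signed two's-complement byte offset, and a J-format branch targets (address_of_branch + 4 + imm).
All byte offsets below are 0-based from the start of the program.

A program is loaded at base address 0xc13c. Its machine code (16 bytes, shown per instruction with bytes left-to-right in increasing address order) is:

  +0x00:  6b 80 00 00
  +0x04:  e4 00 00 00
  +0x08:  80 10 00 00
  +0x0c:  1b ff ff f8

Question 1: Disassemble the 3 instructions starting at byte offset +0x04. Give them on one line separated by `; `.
[04] e4 00 00 00 → 0xe4000000
  top 6b → 0x39 → ldr [RR]
  rd@[25:23]=0x0 ⇒ r0
  rs@[22:20]=0x0 ⇒ r0
[08] 80 10 00 00 → 0x80100000
  top 6b → 0x20 → cmp [RR]
  rd@[25:23]=0x0 ⇒ r0
  rs@[22:20]=0x1 ⇒ r1
[0c] 1b ff ff f8 → 0x1bfffff8
  top 6b → 0x6 → bne [J]
  imm@[25:0]=0x3fffff8 (s26→-8) ⇒ #-8

ldr r0, r0; cmp r0, r1; bne #-8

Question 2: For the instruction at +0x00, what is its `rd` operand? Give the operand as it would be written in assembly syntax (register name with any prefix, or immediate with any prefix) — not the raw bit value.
+0x00: 6b 80 00 00 ⇒ word 0x6b800000 (big)
  op=0x6b800000>>26=0x1a ⇒ decr (R)
  rd@[25:23]=0x7 ⇒ r7

r7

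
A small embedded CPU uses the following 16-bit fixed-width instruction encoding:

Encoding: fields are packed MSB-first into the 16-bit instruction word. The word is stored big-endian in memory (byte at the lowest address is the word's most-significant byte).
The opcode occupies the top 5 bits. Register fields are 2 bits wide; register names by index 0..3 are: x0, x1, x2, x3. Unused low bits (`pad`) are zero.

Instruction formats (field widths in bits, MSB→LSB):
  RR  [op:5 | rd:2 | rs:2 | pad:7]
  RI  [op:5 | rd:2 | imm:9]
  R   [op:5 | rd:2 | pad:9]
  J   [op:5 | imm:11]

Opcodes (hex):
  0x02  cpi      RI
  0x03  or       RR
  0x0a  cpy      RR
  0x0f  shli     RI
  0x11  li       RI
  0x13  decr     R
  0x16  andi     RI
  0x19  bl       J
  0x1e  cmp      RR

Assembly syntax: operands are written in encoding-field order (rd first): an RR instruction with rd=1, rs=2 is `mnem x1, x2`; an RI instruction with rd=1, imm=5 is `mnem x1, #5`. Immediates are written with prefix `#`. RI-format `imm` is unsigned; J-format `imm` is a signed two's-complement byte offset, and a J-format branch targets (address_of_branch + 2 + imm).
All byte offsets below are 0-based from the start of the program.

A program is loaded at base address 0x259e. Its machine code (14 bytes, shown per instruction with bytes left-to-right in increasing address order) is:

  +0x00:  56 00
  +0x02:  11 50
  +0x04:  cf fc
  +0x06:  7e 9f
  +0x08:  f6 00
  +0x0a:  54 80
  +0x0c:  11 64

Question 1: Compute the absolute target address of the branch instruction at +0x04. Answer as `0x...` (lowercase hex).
0x25a0

+0x04: cf fc ⇒ word 0xcffc (big)
  top 5b → 0x19 → bl [J]
  imm: (w>>0)&0x7ff=0x7fc (s11→-4) → #-4
  target = base 0x259e + off 0x04 + 2 + imm -4 = 0x25a0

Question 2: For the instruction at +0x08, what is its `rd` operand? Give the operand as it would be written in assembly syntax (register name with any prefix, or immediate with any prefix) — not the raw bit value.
@+08  big-endian(f6 00) = 0xf600
  opcode bits[15:11]=0x1e: cmp/RR
  rd@[10:9]=0x3 ⇒ x3
  rs@[8:7]=0x0 ⇒ x0

x3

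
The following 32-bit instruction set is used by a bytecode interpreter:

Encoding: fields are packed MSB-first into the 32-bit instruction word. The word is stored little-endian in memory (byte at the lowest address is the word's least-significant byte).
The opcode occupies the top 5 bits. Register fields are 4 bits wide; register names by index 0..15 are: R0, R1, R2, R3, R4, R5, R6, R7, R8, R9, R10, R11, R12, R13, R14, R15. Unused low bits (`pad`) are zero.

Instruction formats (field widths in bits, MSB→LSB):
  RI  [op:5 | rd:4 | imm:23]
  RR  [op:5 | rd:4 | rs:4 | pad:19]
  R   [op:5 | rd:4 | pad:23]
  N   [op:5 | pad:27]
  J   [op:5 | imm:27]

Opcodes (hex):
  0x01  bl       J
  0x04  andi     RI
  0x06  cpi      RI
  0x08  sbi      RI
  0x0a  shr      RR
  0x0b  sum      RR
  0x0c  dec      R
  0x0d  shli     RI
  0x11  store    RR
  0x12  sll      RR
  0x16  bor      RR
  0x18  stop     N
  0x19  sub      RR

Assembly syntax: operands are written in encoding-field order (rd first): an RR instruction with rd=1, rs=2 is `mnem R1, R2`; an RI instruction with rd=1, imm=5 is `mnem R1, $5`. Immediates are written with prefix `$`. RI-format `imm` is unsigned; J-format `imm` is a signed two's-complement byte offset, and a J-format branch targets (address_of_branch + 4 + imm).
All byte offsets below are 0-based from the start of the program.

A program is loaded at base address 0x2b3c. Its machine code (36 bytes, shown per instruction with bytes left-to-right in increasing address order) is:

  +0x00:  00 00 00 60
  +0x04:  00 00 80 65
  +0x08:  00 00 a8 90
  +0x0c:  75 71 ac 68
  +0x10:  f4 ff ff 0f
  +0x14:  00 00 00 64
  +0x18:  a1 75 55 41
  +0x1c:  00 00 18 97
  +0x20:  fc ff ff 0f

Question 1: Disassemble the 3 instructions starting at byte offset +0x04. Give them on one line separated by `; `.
@+04  little-endian(00 00 80 65) = 0x65800000
  op=0x65800000>>27=0xc ⇒ dec (R)
  [26:23] rd=11 = R11
@+08  little-endian(00 00 a8 90) = 0x90a80000
  op=0x90a80000>>27=0x12 ⇒ sll (RR)
  [26:23] rd=1 = R1
  [22:19] rs=5 = R5
@+0c  little-endian(75 71 ac 68) = 0x68ac7175
  op=0x68ac7175>>27=0xd ⇒ shli (RI)
  [26:23] rd=1 = R1
  [22:0] imm=2912629 = $2912629

dec R11; sll R1, R5; shli R1, $2912629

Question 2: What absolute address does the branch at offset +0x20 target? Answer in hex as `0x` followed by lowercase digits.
0x2b5c

+0x20: fc ff ff 0f ⇒ word 0x0ffffffc (little)
  top 5b → 0x1 → bl [J]
  [26:0] imm=134217724 (s27→-4) = $-4
  target = base 0x2b3c + off 0x20 + 4 + imm -4 = 0x2b5c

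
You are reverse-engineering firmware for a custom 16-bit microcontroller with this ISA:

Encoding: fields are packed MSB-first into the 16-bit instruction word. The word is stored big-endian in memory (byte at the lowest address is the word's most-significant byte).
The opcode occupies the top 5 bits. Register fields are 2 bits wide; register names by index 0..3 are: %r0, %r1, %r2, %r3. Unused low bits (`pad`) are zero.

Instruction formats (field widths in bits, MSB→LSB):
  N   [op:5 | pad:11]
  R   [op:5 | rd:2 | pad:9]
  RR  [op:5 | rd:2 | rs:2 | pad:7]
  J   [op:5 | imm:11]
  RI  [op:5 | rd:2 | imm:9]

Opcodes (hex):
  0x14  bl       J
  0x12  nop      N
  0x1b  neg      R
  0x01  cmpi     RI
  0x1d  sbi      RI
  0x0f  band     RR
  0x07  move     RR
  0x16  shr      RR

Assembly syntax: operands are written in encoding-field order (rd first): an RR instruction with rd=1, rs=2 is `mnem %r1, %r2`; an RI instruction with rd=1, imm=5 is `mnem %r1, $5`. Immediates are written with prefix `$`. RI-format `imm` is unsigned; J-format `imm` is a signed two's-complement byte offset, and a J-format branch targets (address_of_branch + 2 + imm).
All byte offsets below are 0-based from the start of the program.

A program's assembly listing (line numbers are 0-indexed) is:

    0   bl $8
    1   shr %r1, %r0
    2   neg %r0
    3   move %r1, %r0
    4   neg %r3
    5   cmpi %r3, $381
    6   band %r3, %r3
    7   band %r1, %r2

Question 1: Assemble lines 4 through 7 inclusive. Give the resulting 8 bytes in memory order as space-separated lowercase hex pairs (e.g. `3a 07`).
line 4 (neg): pack op=0x1b:5|rd=3:2|pad=0:9 = 0xde00; big→ de 00
line 5 (cmpi): pack op=0x1:5|rd=3:2|imm=381:9 = 0x0f7d; big→ 0f 7d
line 6 (band): pack op=0xf:5|rd=3:2|rs=3:2|pad=0:7 = 0x7f80; big→ 7f 80
line 7 (band): pack op=0xf:5|rd=1:2|rs=2:2|pad=0:7 = 0x7b00; big→ 7b 00

de 00 0f 7d 7f 80 7b 00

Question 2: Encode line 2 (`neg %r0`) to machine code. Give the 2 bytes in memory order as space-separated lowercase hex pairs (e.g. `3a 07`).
d8 00

line 2 (neg): pack op=0x1b:5|rd=0:2|pad=0:9 = 0xd800; big→ d8 00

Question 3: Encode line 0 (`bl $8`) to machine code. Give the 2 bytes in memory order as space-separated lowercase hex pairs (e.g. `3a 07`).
a0 08

L0: bl op=0x14:5|imm=8:11 ⇒ 0xa008 ⇒ big a0 08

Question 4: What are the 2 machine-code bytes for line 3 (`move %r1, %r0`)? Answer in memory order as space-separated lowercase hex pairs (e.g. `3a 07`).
3a 00

L3: move op=0x7:5|rd=1:2|rs=0:2|pad=0:7 ⇒ 0x3a00 ⇒ big 3a 00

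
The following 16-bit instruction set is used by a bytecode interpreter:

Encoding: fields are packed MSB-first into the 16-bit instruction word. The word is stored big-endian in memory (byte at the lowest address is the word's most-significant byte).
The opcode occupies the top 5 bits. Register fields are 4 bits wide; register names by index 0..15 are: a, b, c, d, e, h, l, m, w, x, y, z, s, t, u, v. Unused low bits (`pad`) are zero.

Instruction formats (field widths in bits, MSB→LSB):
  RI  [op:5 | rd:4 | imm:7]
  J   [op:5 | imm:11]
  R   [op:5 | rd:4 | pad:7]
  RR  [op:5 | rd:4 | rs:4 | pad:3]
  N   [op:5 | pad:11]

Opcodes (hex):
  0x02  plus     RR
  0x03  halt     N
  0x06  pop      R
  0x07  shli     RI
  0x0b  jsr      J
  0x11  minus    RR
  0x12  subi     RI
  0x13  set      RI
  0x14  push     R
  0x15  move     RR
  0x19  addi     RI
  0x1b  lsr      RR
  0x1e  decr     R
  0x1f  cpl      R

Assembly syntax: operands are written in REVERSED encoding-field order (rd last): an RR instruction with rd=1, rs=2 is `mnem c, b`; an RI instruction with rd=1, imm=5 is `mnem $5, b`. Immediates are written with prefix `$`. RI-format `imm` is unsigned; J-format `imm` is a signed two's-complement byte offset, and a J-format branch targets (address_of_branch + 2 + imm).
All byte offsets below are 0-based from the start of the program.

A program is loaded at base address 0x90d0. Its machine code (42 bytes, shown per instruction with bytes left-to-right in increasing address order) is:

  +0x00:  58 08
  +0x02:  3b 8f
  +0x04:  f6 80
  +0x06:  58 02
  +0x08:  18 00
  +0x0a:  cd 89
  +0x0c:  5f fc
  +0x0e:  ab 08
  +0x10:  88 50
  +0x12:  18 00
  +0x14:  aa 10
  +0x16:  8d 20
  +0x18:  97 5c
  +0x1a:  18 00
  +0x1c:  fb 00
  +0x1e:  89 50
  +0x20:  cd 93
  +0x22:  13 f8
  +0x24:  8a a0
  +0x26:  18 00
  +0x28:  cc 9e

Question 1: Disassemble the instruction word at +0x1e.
off 0x1e: read 89 50 as big → 0x8950
  opcode bits[15:11]=0x11: minus/RR
  rd@[10:7]=0x2 ⇒ c
  rs@[6:3]=0xa ⇒ y

minus y, c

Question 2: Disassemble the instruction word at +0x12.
halt

[12] 18 00 → 0x1800
  opcode bits[15:11]=0x3: halt/N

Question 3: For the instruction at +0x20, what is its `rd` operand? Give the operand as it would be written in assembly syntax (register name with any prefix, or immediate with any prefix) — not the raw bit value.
@+20  big-endian(cd 93) = 0xcd93
  opcode bits[15:11]=0x19: addi/RI
  rd: (w>>7)&0xf=0xb → z
  imm: (w>>0)&0x7f=0x13 → $19

z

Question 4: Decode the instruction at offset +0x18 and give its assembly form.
off 0x18: read 97 5c as big → 0x975c
  op=0x975c>>11=0x12 ⇒ subi (RI)
  rd: (w>>7)&0xf=0xe → u
  imm: (w>>0)&0x7f=0x5c → $92

subi $92, u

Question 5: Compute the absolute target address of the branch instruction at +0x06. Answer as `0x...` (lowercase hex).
0x90da

@+06  big-endian(58 02) = 0x5802
  op=0x5802>>11=0xb ⇒ jsr (J)
  imm@[10:0]=0x2 ⇒ $2
  target = base 0x90d0 + off 0x06 + 2 + imm 2 = 0x90da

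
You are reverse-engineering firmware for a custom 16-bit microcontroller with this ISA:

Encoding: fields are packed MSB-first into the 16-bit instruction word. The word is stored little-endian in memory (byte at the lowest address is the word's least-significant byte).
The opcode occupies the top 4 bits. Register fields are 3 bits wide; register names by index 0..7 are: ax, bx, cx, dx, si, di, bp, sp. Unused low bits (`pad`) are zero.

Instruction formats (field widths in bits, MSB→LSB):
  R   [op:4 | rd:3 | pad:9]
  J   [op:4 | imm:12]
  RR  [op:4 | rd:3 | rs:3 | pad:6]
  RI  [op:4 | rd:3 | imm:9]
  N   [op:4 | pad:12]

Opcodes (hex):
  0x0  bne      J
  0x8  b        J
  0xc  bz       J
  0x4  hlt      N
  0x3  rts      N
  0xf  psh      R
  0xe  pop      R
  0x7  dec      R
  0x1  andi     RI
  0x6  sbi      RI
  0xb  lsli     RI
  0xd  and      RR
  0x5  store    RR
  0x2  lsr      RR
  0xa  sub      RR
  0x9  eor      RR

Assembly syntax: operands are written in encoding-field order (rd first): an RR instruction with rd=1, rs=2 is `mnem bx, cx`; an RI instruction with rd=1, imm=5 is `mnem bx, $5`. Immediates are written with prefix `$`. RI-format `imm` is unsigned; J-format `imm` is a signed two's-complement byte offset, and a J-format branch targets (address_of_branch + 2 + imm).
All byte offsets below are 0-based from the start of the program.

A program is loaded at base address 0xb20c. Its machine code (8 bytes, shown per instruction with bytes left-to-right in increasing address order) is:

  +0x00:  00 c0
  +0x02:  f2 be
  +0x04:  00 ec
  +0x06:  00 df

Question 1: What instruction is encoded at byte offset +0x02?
lsli sp, $242

+0x02: f2 be ⇒ word 0xbef2 (little)
  op=0xbef2>>12=0xb ⇒ lsli (RI)
  rd@[11:9]=0x7 ⇒ sp
  imm@[8:0]=0xf2 ⇒ $242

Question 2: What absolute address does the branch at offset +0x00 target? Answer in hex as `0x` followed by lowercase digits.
0xb20e

@+00  little-endian(00 c0) = 0xc000
  top 4b → 0xc → bz [J]
  imm: (w>>0)&0xfff=0x0 → $0
  target = base 0xb20c + off 0x00 + 2 + imm 0 = 0xb20e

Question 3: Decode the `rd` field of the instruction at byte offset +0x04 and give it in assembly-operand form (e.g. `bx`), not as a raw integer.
@+04  little-endian(00 ec) = 0xec00
  op=0xec00>>12=0xe ⇒ pop (R)
  rd@[11:9]=0x6 ⇒ bp

bp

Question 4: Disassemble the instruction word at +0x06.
and sp, si

+0x06: 00 df ⇒ word 0xdf00 (little)
  top 4b → 0xd → and [RR]
  rd: (w>>9)&0x7=0x7 → sp
  rs: (w>>6)&0x7=0x4 → si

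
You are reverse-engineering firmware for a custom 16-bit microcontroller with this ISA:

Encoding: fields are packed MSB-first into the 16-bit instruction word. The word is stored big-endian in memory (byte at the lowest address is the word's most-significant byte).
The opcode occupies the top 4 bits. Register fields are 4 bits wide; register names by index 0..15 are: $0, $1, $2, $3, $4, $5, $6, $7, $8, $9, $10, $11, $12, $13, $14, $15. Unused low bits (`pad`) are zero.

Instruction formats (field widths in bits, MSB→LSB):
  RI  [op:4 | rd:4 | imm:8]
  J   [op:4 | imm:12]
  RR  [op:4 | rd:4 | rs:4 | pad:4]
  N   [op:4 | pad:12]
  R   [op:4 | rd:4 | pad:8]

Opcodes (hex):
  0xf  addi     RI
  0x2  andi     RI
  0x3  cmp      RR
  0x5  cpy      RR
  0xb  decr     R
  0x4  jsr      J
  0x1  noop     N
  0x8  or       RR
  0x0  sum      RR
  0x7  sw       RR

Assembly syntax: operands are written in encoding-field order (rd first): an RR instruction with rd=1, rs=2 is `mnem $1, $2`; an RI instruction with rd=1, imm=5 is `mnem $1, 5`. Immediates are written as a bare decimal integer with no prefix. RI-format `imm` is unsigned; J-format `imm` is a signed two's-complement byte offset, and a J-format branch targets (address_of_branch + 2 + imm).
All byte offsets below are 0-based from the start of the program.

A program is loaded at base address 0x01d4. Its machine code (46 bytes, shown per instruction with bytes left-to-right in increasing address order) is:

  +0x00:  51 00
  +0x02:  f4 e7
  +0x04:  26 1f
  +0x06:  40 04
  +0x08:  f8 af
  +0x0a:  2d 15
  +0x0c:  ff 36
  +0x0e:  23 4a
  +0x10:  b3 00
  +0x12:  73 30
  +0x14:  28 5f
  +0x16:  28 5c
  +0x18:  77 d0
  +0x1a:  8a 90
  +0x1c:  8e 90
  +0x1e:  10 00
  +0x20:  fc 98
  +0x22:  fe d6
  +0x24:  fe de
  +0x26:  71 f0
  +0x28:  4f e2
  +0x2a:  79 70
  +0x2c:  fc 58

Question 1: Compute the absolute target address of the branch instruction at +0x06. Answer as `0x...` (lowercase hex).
+0x06: 40 04 ⇒ word 0x4004 (big)
  op=0x4004>>12=0x4 ⇒ jsr (J)
  imm@[11:0]=0x4 ⇒ 4
  target = base 0x01d4 + off 0x06 + 2 + imm 4 = 0x01e0

0x01e0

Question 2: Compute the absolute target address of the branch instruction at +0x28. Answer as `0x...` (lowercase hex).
off 0x28: read 4f e2 as big → 0x4fe2
  opcode bits[15:12]=0x4: jsr/J
  imm: (w>>0)&0xfff=0xfe2 (s12→-30) → -30
  target = base 0x01d4 + off 0x28 + 2 + imm -30 = 0x01e0

0x01e0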